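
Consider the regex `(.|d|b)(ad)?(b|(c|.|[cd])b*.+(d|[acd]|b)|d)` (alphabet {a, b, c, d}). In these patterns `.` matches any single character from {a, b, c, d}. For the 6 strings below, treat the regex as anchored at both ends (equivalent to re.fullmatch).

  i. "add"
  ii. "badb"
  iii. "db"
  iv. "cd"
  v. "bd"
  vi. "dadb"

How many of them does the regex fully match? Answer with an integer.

5

i → no match
ii → match
iii → match
iv → match
v → match
vi → match
Total matched: 5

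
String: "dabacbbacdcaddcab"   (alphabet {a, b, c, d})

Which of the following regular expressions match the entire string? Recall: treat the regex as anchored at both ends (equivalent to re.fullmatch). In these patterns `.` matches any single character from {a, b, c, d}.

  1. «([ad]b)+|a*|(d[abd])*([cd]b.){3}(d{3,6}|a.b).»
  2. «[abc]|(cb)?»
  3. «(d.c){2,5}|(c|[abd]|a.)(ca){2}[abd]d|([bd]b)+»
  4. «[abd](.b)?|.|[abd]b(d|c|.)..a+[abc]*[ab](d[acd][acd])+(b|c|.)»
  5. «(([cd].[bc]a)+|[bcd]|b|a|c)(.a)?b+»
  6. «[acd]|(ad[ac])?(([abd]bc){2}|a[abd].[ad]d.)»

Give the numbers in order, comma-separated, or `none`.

1 → no match
2 → no match
3 → no match
4 → no match
5 → match
6 → no match

5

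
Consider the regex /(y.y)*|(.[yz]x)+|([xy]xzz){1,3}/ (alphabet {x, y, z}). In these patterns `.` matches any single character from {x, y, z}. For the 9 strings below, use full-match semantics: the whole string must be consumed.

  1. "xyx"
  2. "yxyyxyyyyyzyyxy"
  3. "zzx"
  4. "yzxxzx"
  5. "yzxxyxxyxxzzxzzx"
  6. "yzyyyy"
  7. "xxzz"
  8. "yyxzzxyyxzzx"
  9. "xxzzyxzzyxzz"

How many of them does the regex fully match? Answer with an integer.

1 → match
2 → match
3 → match
4 → match
5 → no match
6 → match
7 → match
8 → match
9 → match
Total matched: 8

8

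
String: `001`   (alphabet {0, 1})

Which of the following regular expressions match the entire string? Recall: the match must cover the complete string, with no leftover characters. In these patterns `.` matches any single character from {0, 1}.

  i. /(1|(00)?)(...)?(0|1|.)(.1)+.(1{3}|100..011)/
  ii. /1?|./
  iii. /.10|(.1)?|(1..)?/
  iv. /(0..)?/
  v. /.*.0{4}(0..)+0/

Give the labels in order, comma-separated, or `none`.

i → no match
ii → no match
iii → no match
iv → match
v → no match — must end with `0`

iv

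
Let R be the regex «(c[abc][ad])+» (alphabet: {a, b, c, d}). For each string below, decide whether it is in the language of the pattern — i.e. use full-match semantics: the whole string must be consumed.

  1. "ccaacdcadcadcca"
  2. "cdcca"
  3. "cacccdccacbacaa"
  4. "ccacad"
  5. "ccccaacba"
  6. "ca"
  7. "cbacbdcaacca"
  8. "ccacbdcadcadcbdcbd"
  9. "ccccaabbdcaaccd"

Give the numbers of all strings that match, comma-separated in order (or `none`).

1 → no match
2 → no match
3 → no match
4 → match
5 → no match
6 → no match
7 → match
8 → match
9 → no match

4, 7, 8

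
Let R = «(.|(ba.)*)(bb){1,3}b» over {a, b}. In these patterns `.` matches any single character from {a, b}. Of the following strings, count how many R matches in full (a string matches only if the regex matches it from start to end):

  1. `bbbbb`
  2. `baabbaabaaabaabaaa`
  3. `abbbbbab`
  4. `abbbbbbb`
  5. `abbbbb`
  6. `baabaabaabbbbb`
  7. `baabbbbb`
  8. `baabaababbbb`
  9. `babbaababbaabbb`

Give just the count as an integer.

7

1 → match
2 → no match — must end with `bbb`
3 → no match — must end with `bbb`
4 → match
5 → match
6 → match
7 → match
8 → match
9 → match
Total matched: 7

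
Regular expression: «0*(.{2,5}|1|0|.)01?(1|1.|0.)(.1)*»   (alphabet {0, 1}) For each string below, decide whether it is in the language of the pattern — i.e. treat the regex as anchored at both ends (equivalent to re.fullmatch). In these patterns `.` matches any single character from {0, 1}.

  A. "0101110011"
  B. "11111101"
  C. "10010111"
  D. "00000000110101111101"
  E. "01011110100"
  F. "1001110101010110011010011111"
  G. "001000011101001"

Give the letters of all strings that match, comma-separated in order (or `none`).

C, D

A → no match
B → no match
C → match
D → match
E → no match
F → no match
G → no match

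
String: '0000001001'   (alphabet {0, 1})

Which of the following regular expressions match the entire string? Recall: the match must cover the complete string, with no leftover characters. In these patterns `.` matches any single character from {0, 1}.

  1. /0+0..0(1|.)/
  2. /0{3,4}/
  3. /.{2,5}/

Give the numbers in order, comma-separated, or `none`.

1 → match
2 → no match — must end with '0'
3 → no match

1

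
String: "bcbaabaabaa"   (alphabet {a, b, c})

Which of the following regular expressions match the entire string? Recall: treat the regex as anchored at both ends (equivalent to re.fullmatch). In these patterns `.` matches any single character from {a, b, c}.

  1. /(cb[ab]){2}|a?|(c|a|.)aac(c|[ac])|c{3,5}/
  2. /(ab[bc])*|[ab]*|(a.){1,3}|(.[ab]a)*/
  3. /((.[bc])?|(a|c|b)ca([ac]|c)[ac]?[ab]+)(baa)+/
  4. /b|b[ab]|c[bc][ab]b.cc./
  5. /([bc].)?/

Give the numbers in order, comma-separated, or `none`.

3

1 → no match
2 → no match
3 → match
4 → no match
5 → no match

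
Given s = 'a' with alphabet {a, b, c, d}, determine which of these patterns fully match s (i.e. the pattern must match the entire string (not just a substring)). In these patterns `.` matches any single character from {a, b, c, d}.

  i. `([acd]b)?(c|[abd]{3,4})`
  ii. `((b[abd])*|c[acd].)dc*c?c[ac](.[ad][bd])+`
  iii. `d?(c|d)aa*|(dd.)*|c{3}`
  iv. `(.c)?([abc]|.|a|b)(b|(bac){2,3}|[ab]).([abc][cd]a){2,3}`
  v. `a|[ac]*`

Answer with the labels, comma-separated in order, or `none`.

i → no match
ii → no match
iii → no match
iv → no match
v → match

v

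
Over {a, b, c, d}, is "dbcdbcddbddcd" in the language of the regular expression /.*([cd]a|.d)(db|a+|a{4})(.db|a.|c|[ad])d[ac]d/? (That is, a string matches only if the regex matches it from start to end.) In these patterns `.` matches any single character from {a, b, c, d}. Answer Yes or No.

Yes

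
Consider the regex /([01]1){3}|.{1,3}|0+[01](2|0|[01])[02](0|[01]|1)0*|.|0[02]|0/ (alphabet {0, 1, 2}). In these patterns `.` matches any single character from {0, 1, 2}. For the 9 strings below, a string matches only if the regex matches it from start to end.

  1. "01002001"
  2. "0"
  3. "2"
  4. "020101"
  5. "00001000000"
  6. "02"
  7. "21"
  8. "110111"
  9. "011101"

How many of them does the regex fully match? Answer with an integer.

7

1. "01002001" → no match
2. "0" → match
3. "2" → match
4. "020101" → no match
5. "00001000000" → match
6. "02" → match
7. "21" → match
8. "110111" → match
9. "011101" → match
Total matched: 7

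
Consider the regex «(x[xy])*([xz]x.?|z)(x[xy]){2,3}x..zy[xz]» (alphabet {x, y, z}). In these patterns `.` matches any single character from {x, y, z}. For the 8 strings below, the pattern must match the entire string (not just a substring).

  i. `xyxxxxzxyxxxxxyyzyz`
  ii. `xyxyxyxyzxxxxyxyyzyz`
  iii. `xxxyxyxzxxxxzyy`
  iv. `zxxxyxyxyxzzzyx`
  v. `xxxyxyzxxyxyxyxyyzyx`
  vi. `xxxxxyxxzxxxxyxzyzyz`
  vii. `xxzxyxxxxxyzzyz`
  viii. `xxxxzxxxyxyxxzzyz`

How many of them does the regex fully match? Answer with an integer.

7

i → match
ii → match
iii → no match
iv → match
v → match
vi → match
vii → match
viii → match
Total matched: 7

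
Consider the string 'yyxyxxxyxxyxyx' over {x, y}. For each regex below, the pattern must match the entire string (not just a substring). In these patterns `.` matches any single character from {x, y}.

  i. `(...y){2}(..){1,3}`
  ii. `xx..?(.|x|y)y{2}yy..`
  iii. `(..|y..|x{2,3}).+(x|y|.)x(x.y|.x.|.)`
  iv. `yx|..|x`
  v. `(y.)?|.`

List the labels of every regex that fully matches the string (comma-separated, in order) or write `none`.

i → match
ii → no match — must start with 'xx'
iii → no match
iv → no match
v → no match

i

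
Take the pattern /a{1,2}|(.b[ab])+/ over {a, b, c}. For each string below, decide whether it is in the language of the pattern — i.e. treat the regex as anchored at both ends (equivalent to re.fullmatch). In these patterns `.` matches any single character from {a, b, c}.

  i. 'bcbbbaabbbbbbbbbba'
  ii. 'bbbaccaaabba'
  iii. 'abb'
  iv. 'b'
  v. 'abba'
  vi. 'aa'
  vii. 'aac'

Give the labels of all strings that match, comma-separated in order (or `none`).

iii, vi

i → no match
ii → no match
iii → match
iv → no match
v → no match
vi → match
vii → no match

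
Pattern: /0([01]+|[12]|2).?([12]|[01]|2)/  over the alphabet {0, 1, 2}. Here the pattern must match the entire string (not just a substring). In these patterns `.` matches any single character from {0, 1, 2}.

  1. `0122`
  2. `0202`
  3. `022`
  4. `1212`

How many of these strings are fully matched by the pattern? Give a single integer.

1 → match
2 → match
3 → match
4 → no match — must start with `0`
Total matched: 3

3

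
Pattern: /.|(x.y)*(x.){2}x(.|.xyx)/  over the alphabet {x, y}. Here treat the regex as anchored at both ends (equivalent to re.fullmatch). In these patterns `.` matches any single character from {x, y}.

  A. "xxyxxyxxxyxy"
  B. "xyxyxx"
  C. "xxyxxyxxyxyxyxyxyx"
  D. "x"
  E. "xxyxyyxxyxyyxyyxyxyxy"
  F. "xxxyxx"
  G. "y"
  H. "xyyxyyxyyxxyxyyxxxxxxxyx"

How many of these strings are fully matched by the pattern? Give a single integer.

8

A → match
B → match
C → match
D → match
E → match
F → match
G → match
H → match
Total matched: 8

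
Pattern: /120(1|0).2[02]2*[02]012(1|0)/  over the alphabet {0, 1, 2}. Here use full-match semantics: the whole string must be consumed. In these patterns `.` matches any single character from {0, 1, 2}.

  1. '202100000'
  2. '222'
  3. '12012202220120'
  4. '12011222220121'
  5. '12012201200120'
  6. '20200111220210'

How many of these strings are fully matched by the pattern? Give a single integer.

2

1 → no match — must start with '120'
2 → no match — must start with '120'
3 → match
4 → match
5 → no match
6 → no match — must start with '120'
Total matched: 2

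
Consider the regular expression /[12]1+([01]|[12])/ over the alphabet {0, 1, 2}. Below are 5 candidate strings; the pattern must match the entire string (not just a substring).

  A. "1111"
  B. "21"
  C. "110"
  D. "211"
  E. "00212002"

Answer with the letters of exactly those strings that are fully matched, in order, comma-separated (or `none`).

A, C, D

A → match
B → no match
C → match
D → match
E → no match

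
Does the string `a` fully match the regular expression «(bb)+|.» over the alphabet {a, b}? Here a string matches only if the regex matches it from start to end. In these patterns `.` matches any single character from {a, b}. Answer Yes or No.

Yes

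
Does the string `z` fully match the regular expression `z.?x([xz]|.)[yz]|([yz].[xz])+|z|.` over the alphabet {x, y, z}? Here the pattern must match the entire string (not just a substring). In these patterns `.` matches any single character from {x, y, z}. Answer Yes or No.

Yes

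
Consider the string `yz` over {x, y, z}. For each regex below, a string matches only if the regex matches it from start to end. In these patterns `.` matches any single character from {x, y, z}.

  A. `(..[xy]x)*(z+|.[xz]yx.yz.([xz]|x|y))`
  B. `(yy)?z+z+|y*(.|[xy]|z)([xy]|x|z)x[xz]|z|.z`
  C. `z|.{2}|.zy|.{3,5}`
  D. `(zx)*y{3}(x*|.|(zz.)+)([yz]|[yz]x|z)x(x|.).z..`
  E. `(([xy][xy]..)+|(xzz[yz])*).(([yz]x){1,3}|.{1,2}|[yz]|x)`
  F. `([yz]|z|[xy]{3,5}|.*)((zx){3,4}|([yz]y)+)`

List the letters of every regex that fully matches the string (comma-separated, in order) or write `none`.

A → no match
B → match
C → match
D → no match
E → match
F → no match

B, C, E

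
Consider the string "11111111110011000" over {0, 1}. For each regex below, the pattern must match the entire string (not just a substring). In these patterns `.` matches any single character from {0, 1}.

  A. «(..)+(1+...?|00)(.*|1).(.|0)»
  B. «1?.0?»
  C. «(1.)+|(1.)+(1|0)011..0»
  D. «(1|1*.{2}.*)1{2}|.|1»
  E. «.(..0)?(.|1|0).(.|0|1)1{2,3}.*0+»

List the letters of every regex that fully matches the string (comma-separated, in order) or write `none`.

A, C, E

A → match
B → no match
C → match
D → no match
E → match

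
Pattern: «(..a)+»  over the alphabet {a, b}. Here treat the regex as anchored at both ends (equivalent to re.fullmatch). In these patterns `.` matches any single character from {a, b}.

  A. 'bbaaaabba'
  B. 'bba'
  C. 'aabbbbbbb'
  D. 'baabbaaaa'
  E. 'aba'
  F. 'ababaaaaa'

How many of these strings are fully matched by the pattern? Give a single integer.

A → match
B → match
C → no match — must end with 'a'
D → match
E → match
F → match
Total matched: 5

5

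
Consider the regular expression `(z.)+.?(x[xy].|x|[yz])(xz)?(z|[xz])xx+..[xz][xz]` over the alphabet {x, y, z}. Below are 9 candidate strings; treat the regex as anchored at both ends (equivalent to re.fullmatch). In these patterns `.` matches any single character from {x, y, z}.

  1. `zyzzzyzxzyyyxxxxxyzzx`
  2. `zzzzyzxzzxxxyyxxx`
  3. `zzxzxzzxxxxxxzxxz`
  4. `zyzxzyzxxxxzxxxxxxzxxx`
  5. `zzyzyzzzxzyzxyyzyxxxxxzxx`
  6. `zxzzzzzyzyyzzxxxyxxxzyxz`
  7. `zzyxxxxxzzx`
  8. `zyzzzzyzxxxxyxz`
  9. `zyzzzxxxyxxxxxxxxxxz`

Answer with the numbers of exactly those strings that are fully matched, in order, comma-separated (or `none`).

1 → match
2 → no match
3 → match
4 → match
5 → no match
6 → no match
7 → match
8 → match
9 → match

1, 3, 4, 7, 8, 9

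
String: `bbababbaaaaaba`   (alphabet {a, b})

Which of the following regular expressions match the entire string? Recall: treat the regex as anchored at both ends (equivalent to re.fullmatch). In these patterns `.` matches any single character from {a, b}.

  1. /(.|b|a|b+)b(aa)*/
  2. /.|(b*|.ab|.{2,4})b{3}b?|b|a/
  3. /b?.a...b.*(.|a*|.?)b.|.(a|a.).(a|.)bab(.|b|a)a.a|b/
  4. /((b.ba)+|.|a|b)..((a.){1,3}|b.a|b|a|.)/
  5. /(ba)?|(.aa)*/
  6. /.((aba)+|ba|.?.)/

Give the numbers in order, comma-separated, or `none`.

3

1 → no match
2 → no match
3 → match
4 → no match
5 → no match
6 → no match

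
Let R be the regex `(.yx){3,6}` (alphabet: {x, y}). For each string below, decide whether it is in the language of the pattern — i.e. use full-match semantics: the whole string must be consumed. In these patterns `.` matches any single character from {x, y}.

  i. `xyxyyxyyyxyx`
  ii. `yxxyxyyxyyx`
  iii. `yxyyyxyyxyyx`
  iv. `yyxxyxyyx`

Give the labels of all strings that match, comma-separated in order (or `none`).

iv

i → no match
ii → no match
iii → no match
iv → match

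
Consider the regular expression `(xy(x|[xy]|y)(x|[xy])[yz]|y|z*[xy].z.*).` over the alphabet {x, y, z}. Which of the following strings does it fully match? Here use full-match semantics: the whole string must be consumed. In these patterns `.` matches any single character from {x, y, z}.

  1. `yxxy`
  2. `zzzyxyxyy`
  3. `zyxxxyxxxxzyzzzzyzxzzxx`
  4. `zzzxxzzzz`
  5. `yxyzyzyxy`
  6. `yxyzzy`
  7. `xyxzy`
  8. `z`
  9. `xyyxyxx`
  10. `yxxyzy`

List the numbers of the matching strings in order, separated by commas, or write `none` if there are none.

4

1. `yxxy` → no match
2. `zzzyxyxyy` → no match
3 → no match
4. `zzzxxzzzz` → match
5. `yxyzyzyxy` → no match
6. `yxyzzy` → no match
7. `xyxzy` → no match
8. `z` → no match
9. `xyyxyxx` → no match
10. `yxxyzy` → no match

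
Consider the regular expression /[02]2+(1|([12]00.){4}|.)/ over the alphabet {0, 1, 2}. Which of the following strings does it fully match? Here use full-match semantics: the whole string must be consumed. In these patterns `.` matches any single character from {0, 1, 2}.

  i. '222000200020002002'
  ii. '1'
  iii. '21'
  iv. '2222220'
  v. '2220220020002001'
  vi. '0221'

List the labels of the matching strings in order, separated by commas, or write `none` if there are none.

i → match
ii → no match
iii → no match
iv → match
v → no match
vi → match

i, iv, vi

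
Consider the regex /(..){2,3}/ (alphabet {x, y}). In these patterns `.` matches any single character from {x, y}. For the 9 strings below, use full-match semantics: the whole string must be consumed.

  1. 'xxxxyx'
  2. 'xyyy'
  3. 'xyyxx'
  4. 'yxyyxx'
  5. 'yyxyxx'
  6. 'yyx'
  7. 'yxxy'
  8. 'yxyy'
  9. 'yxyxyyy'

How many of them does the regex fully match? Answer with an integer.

6

1 → match
2 → match
3 → no match
4 → match
5 → match
6 → no match
7 → match
8 → match
9 → no match
Total matched: 6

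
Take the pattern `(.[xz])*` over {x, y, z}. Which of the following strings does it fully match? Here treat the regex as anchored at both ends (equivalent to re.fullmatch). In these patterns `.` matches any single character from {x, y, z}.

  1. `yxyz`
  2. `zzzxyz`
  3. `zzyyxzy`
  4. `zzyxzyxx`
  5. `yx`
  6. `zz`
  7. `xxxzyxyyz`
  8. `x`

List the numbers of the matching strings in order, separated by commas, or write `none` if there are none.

1 → match
2 → match
3 → no match
4 → no match
5 → match
6 → match
7 → no match
8 → no match

1, 2, 5, 6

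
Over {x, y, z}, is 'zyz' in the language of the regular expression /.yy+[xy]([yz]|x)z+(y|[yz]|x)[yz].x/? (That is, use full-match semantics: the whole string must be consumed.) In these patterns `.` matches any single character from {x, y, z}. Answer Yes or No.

Every match must end with 'x', but 'zyz' does not.

No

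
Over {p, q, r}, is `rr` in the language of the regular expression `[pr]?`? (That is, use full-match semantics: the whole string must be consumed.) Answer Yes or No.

No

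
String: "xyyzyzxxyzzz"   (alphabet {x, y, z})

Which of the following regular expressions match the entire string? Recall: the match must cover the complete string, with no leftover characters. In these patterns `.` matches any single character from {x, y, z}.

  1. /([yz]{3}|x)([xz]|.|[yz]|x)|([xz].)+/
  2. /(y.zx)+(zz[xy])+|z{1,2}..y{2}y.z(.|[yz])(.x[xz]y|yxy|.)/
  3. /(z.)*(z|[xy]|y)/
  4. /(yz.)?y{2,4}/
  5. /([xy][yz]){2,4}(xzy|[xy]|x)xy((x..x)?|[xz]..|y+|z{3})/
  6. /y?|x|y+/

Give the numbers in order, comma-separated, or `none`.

5

1 → no match
2 → no match
3 → no match
4 → no match — must end with "y"
5 → match
6 → no match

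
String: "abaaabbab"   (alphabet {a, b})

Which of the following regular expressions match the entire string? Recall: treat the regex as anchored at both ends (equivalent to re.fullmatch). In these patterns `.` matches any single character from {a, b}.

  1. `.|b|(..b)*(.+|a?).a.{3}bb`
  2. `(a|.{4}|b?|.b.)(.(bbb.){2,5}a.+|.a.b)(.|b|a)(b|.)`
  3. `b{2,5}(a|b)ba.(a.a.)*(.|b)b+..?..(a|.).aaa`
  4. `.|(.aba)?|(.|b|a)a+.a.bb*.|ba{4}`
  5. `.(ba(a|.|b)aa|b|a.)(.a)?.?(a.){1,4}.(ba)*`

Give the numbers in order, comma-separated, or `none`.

2

1 → no match
2 → match
3 → no match — must start with "b"
4 → no match
5 → no match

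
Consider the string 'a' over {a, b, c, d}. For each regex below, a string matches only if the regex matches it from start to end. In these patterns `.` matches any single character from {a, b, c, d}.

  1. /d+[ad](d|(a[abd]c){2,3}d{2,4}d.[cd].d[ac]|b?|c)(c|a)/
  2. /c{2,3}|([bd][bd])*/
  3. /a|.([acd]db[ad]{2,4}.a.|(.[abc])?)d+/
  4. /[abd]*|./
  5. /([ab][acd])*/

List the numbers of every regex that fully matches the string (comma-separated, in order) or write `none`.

1 → no match — must start with 'd'
2 → no match
3 → match
4 → match
5 → no match

3, 4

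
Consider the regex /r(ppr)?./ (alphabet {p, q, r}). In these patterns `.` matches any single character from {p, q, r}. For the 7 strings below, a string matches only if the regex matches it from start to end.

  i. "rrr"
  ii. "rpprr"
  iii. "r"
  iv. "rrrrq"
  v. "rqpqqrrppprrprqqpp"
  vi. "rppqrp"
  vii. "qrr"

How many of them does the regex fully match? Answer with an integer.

i → no match
ii → match
iii → no match
iv → no match
v → no match
vi → no match
vii → no match — must start with "r"
Total matched: 1

1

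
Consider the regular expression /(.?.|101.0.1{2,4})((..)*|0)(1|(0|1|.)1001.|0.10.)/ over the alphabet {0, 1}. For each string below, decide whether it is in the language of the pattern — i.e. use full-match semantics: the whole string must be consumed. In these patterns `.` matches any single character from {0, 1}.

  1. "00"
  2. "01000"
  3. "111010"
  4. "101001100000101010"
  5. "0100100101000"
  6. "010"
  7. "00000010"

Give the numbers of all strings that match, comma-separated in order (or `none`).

1 → no match
2 → no match
3 → no match
4 → no match
5 → no match
6 → no match
7 → no match

none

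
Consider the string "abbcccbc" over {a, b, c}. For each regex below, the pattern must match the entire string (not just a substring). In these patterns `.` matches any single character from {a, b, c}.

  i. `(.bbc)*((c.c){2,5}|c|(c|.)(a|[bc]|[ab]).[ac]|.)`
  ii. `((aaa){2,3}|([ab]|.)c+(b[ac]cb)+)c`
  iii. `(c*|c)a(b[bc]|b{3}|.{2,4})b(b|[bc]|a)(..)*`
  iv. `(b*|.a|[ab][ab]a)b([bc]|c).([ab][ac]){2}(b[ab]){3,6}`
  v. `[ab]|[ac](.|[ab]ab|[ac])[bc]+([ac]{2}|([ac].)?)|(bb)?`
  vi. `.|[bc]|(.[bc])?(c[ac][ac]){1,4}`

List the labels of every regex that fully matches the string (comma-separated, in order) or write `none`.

i → match
ii → no match
iii → no match
iv → no match
v → match
vi → no match

i, v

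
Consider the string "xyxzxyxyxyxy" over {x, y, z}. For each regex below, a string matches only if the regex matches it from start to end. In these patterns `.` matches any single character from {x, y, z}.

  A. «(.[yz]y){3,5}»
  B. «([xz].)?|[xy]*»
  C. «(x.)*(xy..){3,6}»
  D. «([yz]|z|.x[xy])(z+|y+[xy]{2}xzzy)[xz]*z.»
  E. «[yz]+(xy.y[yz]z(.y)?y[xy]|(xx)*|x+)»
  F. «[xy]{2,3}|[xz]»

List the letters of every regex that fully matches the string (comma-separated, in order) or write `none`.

A → no match
B → no match
C → match
D → no match
E → no match
F → no match

C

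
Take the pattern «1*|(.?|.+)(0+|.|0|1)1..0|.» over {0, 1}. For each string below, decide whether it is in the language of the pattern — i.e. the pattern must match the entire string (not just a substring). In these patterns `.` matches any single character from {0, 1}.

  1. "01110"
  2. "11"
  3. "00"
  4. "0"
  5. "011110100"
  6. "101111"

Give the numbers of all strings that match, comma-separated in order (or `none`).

1, 2, 4

1 → match
2 → match
3 → no match
4 → match
5 → no match
6 → no match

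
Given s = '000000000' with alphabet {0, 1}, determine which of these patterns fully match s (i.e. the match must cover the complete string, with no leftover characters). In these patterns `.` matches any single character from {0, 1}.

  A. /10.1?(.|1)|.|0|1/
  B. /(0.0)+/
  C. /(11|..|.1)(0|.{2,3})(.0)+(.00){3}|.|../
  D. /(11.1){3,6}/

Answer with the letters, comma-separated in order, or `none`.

A → no match
B → match
C → no match
D → no match — must start with '11'

B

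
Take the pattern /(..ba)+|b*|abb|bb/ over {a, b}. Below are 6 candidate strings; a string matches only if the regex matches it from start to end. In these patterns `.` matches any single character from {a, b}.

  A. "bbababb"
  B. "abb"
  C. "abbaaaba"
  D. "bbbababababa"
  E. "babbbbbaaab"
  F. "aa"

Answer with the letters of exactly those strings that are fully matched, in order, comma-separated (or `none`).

A. "bbababb" → no match
B. "abb" → match
C. "abbaaaba" → match
D. "bbbababababa" → match
E. "babbbbbaaab" → no match
F. "aa" → no match

B, C, D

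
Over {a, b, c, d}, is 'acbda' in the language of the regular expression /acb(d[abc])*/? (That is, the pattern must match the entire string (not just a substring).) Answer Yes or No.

Yes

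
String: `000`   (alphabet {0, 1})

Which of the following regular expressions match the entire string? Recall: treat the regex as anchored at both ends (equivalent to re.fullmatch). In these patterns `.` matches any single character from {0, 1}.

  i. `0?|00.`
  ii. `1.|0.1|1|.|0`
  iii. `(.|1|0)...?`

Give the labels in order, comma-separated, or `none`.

i → match
ii → no match
iii → match

i, iii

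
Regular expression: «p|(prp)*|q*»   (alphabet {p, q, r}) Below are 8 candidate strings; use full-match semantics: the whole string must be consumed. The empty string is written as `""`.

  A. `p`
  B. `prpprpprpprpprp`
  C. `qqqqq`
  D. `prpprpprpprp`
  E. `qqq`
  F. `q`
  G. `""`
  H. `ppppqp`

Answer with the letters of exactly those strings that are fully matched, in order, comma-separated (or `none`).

A → match
B → match
C → match
D → match
E → match
F → match
G → match
H → no match

A, B, C, D, E, F, G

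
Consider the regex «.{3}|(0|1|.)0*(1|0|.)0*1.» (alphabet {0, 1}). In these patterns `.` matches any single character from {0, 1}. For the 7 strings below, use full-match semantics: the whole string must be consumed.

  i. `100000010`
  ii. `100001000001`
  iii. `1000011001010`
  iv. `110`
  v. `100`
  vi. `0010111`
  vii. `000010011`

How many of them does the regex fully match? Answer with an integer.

4

i → match
ii → no match
iii → no match
iv → match
v → match
vi → no match
vii → match
Total matched: 4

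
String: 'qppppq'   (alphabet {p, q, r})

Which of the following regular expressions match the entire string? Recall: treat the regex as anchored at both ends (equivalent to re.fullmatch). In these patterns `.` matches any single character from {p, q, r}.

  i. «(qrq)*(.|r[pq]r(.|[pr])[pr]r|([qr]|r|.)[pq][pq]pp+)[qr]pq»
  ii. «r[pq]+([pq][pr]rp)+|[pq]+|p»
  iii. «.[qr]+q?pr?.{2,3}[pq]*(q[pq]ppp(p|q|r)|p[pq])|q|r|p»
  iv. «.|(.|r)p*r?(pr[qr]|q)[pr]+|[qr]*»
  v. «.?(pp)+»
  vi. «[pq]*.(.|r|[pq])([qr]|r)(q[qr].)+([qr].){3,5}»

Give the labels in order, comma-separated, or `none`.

i → no match
ii → match
iii → no match
iv → no match
v → no match — must end with 'pp'
vi → no match

ii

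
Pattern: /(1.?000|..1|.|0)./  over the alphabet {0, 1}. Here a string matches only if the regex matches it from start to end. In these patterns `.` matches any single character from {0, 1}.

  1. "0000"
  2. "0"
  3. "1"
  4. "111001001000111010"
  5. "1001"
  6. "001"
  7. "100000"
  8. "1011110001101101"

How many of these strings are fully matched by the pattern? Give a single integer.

1 → no match
2 → no match
3 → no match
4 → no match
5 → no match
6 → no match
7 → match
8 → no match
Total matched: 1

1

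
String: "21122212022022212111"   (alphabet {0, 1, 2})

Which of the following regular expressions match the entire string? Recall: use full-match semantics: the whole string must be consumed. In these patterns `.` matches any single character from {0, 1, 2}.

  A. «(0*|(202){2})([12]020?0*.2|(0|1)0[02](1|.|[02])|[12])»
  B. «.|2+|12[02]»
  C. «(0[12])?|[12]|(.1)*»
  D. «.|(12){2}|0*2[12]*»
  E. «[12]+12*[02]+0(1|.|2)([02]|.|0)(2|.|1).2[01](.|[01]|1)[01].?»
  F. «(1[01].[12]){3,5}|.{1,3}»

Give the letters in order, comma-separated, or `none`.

A → no match
B → no match
C → no match
D → no match
E → match
F → no match

E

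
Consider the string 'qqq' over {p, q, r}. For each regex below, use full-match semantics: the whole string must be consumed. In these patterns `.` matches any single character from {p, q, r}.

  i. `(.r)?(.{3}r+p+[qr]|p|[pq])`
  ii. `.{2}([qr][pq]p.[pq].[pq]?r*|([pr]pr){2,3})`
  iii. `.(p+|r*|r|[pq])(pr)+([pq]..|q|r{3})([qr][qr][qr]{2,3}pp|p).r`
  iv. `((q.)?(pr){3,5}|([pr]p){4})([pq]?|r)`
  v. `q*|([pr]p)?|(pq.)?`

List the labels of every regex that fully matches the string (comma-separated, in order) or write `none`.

v

i → no match
ii → no match
iii → no match — must end with 'r'
iv → no match
v → match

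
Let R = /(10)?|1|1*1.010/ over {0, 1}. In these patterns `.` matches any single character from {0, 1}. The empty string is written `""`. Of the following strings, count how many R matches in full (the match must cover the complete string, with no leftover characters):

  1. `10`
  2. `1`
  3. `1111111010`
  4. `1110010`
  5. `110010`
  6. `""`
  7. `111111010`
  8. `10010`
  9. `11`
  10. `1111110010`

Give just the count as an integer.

1 → match
2 → match
3 → match
4 → match
5 → match
6 → match
7 → match
8 → match
9 → no match
10 → match
Total matched: 9

9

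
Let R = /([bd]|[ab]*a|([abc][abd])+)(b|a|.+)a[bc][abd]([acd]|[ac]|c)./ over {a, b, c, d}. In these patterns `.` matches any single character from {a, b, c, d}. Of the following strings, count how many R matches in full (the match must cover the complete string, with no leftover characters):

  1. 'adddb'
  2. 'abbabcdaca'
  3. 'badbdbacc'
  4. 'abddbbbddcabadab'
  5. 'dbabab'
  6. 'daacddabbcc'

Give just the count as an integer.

1 → no match
2 → no match
3 → no match
4 → no match
5 → no match
6 → match
Total matched: 1

1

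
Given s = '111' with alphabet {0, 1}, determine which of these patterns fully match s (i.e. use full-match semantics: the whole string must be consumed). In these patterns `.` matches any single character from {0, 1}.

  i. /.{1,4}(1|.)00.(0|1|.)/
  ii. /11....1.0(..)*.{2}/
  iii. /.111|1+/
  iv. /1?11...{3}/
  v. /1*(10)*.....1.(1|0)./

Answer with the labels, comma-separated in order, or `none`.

iii

i → no match
ii → no match
iii → match
iv → no match
v → no match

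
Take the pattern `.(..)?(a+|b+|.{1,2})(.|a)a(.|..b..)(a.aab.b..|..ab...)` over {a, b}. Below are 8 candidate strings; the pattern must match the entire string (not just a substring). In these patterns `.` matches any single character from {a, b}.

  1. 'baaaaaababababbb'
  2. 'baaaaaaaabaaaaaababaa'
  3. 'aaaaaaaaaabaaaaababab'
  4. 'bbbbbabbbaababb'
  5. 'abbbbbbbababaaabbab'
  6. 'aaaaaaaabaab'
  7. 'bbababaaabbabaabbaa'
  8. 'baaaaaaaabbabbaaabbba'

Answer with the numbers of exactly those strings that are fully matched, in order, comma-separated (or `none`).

1 → no match
2 → match
3 → no match
4 → no match
5 → no match
6 → match
7 → match
8 → no match

2, 6, 7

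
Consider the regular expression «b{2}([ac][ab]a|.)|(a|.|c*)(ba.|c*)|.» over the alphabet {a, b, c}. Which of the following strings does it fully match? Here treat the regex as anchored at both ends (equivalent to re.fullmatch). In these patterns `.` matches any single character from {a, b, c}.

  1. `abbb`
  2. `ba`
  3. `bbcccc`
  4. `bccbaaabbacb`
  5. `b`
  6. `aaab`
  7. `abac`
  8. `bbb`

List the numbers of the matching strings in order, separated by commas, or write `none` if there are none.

1 → no match
2 → no match
3 → no match
4 → no match
5 → match
6 → no match
7 → match
8 → match

5, 7, 8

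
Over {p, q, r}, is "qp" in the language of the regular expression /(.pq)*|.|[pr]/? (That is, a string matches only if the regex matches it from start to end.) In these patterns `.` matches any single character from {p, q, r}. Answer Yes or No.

No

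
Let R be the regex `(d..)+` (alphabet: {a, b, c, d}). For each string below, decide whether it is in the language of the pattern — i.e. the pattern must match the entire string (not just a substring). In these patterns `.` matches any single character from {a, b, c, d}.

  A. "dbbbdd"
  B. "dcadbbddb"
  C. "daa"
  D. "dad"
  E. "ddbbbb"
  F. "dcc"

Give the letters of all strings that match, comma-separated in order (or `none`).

B, C, D, F

A. "dbbbdd" → no match
B. "dcadbbddb" → match
C. "daa" → match
D. "dad" → match
E. "ddbbbb" → no match
F. "dcc" → match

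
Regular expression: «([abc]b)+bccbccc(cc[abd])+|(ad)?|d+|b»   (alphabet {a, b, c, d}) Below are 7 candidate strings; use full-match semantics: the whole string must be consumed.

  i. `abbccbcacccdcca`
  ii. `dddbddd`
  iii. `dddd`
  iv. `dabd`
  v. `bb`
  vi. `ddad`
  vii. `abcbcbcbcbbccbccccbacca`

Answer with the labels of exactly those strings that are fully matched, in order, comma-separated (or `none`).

i → no match
ii → no match
iii → match
iv → no match
v → no match
vi → no match
vii → no match

iii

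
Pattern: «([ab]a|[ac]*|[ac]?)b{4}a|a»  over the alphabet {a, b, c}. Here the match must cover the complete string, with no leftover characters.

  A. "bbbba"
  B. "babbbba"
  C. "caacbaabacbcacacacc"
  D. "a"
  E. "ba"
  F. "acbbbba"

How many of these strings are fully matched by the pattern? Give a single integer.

A → match
B → match
C → no match
D → match
E → no match
F → match
Total matched: 4

4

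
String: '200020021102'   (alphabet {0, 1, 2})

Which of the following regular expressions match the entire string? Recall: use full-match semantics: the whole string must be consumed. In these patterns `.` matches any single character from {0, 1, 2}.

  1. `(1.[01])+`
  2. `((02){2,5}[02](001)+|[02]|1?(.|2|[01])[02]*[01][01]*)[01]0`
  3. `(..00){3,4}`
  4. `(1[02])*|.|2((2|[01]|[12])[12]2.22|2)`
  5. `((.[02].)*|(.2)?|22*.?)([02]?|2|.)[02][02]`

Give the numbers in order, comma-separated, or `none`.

1 → no match — must start with '1'
2 → no match — must end with '0'
3 → no match — must end with '00'
4 → no match
5 → match

5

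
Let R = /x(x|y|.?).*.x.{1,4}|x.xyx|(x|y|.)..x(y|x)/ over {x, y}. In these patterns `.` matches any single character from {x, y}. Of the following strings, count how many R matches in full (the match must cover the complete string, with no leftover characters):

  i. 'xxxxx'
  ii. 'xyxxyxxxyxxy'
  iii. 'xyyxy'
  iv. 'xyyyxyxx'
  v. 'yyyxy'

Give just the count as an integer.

5

i → match
ii → match
iii → match
iv → match
v → match
Total matched: 5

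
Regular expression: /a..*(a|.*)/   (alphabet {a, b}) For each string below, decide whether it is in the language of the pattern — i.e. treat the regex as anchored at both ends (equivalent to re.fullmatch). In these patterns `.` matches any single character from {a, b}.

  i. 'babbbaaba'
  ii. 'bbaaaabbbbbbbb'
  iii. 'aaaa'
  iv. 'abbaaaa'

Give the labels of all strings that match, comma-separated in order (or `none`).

i → no match — must start with 'a'
ii → no match — must start with 'a'
iii → match
iv → match

iii, iv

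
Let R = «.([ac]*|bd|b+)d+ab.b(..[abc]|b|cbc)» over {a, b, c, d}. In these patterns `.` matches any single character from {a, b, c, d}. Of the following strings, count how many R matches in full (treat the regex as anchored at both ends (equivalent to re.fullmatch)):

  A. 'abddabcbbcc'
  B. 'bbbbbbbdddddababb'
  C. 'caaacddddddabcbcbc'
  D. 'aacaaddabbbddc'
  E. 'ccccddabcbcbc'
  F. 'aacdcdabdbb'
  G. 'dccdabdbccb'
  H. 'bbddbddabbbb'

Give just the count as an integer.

A → match
B → match
C → match
D → match
E → match
F → no match
G → match
H → no match
Total matched: 6

6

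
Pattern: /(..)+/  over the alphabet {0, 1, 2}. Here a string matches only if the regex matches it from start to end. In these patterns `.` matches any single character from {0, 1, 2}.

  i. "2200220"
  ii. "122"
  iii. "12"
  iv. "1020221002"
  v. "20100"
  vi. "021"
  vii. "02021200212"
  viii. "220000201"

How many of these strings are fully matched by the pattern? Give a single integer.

2

i → no match
ii → no match
iii → match
iv → match
v → no match
vi → no match
vii → no match
viii → no match
Total matched: 2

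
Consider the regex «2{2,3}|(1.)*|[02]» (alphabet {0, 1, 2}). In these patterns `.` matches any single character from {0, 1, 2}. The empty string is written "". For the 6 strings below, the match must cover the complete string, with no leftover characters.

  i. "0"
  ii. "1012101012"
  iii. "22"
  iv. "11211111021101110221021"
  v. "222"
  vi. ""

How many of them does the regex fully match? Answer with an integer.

5

i → match
ii → match
iii → match
iv → no match
v → match
vi → match
Total matched: 5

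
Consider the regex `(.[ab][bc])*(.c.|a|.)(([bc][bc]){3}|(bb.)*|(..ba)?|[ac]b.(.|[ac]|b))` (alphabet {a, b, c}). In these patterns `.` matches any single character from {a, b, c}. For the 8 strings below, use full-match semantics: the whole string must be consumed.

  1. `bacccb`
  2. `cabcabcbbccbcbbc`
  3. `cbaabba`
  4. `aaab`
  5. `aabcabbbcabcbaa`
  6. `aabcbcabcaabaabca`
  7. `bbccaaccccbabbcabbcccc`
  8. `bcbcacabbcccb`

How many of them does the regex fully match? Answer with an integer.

1 → match
2 → match
3 → no match
4 → no match
5 → no match
6 → match
7 → no match
8 → no match
Total matched: 3

3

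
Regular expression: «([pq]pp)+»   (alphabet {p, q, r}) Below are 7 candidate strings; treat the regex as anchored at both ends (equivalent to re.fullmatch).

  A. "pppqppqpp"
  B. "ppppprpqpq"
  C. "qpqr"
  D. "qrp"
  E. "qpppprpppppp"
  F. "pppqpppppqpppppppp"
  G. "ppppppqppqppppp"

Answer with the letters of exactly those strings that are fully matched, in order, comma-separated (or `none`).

A, F, G

A → match
B → no match — must end with "pp"
C → no match — must end with "pp"
D → no match — must end with "pp"
E → no match
F → match
G → match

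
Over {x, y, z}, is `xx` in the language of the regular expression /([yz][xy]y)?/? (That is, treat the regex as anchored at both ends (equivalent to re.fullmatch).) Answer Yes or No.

No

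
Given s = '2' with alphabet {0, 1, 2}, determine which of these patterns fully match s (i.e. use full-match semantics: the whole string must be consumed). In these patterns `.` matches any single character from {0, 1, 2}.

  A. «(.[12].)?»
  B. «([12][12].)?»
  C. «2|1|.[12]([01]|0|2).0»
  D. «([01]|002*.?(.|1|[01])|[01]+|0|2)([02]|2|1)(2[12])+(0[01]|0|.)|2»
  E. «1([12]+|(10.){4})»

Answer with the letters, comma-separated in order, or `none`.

C, D

A → no match
B → no match
C → match
D → match
E → no match — must start with '1'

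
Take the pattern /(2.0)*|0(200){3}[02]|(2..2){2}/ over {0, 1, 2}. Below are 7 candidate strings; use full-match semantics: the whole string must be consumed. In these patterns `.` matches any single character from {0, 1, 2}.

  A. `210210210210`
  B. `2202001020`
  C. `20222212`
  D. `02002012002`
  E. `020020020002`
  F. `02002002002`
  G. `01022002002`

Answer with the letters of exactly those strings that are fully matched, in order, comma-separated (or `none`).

A, C, F

A → match
B → no match
C → match
D → no match
E → no match
F → match
G → no match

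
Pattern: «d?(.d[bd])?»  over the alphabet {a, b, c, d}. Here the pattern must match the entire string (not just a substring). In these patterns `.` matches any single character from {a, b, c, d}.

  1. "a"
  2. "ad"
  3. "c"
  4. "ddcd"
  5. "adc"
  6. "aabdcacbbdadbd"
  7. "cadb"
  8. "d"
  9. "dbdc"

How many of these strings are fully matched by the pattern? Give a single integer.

1 → no match
2 → no match
3 → no match
4 → no match
5 → no match
6 → no match
7 → no match
8 → match
9 → no match
Total matched: 1

1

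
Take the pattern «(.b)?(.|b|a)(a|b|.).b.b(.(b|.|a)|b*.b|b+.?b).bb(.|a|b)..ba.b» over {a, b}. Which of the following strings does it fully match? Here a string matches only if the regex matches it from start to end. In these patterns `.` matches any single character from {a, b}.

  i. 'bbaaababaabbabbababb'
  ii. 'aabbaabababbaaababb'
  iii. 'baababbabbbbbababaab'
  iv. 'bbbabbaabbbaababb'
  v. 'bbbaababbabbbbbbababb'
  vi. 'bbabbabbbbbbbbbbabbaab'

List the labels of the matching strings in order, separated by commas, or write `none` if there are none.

v

i → no match
ii → no match
iii → no match
iv → no match
v → match
vi → no match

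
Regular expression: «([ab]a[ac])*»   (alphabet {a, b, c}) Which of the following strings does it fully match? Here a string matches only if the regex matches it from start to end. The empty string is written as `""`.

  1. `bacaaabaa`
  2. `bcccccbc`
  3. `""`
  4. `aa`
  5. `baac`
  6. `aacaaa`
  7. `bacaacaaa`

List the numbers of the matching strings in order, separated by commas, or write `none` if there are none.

1, 3, 6, 7

1 → match
2 → no match
3 → match
4 → no match
5 → no match
6 → match
7 → match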